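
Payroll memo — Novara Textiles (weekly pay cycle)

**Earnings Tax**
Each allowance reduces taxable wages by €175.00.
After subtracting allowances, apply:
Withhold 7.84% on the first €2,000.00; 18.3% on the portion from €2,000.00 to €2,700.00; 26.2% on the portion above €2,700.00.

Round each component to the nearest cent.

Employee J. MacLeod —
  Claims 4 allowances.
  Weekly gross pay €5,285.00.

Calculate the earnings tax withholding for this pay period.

€778.77

Earnings Tax: taxable = €5,285.00 − 4×€175.00 = €4,585.00
  €284.90 + 26.2% × (€4,585.00 − €2,700.00) = €284.90 + 26.2% × €1,885.00 = €778.77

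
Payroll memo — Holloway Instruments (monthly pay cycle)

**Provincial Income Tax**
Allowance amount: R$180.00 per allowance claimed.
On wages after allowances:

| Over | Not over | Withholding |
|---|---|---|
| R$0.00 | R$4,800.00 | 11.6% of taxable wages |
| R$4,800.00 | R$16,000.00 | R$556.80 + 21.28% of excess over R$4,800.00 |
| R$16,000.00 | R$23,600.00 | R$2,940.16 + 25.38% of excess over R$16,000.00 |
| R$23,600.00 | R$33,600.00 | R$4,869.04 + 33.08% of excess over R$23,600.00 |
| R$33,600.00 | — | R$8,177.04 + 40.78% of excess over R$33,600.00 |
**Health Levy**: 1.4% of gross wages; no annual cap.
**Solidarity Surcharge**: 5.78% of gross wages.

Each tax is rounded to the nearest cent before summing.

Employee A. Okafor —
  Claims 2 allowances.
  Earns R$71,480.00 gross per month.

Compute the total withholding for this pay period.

Provincial Income Tax: taxable = R$71,480.00 − 2×R$180.00 = R$71,120.00
  R$8,177.04 + 40.78% × (R$71,120.00 − R$33,600.00) = R$8,177.04 + 40.78% × R$37,520.00 = R$23,477.70
Health Levy: 1.4% × R$71,480.00 = R$1,000.72
Solidarity Surcharge: 5.78% × R$71,480.00 = R$4,131.54
Total: R$23,477.70 + R$1,000.72 + R$4,131.54 = R$28,609.96

R$28,609.96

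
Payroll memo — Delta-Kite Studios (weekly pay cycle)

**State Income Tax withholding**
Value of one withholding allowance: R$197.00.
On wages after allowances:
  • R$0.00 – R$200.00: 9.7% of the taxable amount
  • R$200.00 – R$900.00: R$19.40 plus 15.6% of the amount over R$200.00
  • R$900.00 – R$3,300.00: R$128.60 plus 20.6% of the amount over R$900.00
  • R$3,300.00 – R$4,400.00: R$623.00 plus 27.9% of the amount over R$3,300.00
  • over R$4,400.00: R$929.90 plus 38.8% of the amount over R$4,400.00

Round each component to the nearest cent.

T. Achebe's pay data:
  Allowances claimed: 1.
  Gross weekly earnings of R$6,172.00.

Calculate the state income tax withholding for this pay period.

State Income Tax: taxable = R$6,172.00 − 1×R$197.00 = R$5,975.00
  R$929.90 + 38.8% × (R$5,975.00 − R$4,400.00) = R$929.90 + 38.8% × R$1,575.00 = R$1,541.00

R$1,541.00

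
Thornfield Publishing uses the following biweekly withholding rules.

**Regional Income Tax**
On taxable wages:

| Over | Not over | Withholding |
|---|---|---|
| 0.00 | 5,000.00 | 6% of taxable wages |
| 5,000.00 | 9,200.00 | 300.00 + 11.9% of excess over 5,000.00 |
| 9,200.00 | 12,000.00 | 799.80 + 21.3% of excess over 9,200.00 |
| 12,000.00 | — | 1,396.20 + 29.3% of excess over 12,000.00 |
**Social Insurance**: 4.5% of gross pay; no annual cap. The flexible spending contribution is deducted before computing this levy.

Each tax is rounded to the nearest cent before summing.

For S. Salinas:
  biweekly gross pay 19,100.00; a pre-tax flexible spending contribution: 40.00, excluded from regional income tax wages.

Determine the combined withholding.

Regional Income Tax: taxable = 19,100.00 − 40.00 = 19,060.00
  1,396.20 + 29.3% × (19,060.00 − 12,000.00) = 1,396.20 + 29.3% × 7,060.00 = 3,464.78
Social Insurance: 4.5% × 19,060.00 = 857.70
Total: 3,464.78 + 857.70 = 4,322.48

4,322.48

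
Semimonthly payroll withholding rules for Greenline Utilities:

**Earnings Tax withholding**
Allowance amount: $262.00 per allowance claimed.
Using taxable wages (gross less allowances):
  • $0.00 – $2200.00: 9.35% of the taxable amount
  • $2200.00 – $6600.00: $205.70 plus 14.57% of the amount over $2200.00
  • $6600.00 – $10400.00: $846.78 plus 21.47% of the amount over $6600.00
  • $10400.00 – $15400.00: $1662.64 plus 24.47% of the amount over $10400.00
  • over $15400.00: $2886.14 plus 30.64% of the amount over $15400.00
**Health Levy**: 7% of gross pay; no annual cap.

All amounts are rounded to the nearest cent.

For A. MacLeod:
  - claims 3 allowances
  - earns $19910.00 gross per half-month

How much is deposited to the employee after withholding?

$14489.13

Earnings Tax: taxable = $19910.00 − 3×$262.00 = $19124.00
  $2886.14 + 30.64% × ($19124.00 − $15400.00) = $2886.14 + 30.64% × $3724.00 = $4027.17
Health Levy: 7% × $19910.00 = $1393.70
Total withheld: $4027.17 + $1393.70 = $5420.87
Net pay: $19910.00 − $5420.87 = $14489.13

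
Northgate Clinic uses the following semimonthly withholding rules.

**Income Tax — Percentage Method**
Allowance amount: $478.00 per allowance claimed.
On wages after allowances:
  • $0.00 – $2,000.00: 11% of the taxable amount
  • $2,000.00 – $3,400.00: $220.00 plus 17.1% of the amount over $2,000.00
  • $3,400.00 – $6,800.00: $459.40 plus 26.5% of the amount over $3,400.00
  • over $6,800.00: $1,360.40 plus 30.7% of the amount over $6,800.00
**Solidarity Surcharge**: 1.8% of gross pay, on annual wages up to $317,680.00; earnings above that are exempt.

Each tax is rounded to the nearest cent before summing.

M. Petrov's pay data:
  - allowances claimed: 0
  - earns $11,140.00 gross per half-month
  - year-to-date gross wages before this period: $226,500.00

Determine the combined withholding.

$2,893.30

Income Tax: taxable = $11,140.00
  $1,360.40 + 30.7% × ($11,140.00 − $6,800.00) = $1,360.40 + 30.7% × $4,340.00 = $2,692.78
Solidarity Surcharge: 1.8% × $11,140.00 = $200.52
Total: $2,692.78 + $200.52 = $2,893.30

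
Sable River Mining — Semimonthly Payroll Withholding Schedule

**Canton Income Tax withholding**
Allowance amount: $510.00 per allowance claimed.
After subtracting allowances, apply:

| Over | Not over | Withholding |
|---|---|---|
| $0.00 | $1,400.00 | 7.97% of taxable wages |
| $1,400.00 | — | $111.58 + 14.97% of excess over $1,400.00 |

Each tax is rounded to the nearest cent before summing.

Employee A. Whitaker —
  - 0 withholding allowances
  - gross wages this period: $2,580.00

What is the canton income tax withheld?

$288.23

Canton Income Tax: taxable = $2,580.00
  $111.58 + 14.97% × ($2,580.00 − $1,400.00) = $111.58 + 14.97% × $1,180.00 = $288.23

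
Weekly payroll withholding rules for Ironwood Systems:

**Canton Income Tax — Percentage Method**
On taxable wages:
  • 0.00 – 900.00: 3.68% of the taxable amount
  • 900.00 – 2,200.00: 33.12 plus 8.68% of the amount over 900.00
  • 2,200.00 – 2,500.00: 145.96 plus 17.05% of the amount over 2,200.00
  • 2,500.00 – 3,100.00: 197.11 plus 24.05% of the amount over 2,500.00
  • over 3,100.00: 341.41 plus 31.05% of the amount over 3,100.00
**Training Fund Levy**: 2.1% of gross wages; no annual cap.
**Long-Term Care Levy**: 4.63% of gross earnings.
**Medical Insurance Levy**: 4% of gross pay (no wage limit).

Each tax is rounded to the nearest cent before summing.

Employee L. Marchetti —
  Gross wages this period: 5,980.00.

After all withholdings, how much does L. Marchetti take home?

4,102.70

Canton Income Tax: taxable = 5,980.00
  341.41 + 31.05% × (5,980.00 − 3,100.00) = 341.41 + 31.05% × 2,880.00 = 1,235.65
Training Fund Levy: 2.1% × 5,980.00 = 125.58
Long-Term Care Levy: 4.63% × 5,980.00 = 276.87
Medical Insurance Levy: 4% × 5,980.00 = 239.20
Total withheld: 1,235.65 + 125.58 + 276.87 + 239.20 = 1,877.30
Net pay: 5,980.00 − 1,877.30 = 4,102.70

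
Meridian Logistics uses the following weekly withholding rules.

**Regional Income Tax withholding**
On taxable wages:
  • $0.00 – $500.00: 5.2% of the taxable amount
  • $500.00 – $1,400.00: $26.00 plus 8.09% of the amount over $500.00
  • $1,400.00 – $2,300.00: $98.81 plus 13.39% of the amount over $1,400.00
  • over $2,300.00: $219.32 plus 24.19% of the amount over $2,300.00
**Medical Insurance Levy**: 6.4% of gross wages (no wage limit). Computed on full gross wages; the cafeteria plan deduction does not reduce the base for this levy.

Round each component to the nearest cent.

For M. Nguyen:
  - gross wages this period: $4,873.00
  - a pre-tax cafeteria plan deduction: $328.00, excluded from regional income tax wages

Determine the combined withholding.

$1,074.26

Regional Income Tax: taxable = $4,873.00 − $328.00 = $4,545.00
  $219.32 + 24.19% × ($4,545.00 − $2,300.00) = $219.32 + 24.19% × $2,245.00 = $762.39
Medical Insurance Levy: 6.4% × $4,873.00 = $311.87
Total: $762.39 + $311.87 = $1,074.26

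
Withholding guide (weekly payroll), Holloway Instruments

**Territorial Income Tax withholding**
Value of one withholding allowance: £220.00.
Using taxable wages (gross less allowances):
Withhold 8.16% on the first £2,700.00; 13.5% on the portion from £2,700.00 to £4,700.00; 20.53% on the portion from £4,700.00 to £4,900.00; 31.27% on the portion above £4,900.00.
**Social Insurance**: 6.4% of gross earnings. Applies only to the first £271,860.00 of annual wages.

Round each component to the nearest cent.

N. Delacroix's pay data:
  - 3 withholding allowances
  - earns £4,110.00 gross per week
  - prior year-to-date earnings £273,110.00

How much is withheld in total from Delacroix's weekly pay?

Territorial Income Tax: taxable = £4,110.00 − 3×£220.00 = £3,450.00
  £220.32 + 13.5% × (£3,450.00 − £2,700.00) = £220.32 + 13.5% × £750.00 = £321.57
Social Insurance: YTD £273,110.00 ≥ cap £271,860.00 → £0.00
Total: £321.57 + £0.00 = £321.57

£321.57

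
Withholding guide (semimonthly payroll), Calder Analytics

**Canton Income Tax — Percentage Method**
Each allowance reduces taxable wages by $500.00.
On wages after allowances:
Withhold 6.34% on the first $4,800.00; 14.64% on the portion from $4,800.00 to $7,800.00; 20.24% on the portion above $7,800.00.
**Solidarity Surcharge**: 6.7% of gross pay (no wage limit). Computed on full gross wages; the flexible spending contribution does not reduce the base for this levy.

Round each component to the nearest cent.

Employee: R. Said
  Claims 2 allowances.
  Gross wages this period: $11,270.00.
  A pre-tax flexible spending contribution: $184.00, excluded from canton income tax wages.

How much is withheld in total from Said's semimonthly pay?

$1,961.30

Canton Income Tax: taxable = $11,270.00 − $184.00 − 2×$500.00 = $10,086.00
  $743.52 + 20.24% × ($10,086.00 − $7,800.00) = $743.52 + 20.24% × $2,286.00 = $1,206.21
Solidarity Surcharge: 6.7% × $11,270.00 = $755.09
Total: $1,206.21 + $755.09 = $1,961.30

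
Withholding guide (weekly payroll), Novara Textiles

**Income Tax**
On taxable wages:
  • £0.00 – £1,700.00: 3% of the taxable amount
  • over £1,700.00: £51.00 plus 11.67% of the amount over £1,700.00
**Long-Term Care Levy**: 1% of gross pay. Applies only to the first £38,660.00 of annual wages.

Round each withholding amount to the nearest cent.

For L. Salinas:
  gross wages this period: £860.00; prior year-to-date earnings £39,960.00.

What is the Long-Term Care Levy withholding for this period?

Long-Term Care Levy: YTD £39,960.00 ≥ cap £38,660.00 → £0.00

£0.00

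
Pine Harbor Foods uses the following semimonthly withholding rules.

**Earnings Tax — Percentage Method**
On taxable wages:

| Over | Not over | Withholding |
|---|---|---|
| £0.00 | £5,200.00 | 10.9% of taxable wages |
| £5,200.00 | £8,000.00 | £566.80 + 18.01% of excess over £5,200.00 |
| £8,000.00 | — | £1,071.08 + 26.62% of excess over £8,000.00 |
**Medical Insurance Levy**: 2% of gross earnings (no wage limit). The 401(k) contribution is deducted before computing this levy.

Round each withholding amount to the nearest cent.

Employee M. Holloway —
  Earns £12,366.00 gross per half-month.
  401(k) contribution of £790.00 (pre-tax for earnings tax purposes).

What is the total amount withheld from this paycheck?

Earnings Tax: taxable = £12,366.00 − £790.00 = £11,576.00
  £1,071.08 + 26.62% × (£11,576.00 − £8,000.00) = £1,071.08 + 26.62% × £3,576.00 = £2,023.01
Medical Insurance Levy: 2% × £11,576.00 = £231.52
Total: £2,023.01 + £231.52 = £2,254.53

£2,254.53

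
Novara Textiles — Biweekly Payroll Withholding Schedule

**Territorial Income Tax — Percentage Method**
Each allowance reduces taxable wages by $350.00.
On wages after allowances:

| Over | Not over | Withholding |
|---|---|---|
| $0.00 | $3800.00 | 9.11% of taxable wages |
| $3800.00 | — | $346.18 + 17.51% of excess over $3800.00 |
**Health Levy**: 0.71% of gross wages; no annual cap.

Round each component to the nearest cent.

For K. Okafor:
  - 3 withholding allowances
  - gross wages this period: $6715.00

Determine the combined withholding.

Territorial Income Tax: taxable = $6715.00 − 3×$350.00 = $5665.00
  $346.18 + 17.51% × ($5665.00 − $3800.00) = $346.18 + 17.51% × $1865.00 = $672.74
Health Levy: 0.71% × $6715.00 = $47.68
Total: $672.74 + $47.68 = $720.42

$720.42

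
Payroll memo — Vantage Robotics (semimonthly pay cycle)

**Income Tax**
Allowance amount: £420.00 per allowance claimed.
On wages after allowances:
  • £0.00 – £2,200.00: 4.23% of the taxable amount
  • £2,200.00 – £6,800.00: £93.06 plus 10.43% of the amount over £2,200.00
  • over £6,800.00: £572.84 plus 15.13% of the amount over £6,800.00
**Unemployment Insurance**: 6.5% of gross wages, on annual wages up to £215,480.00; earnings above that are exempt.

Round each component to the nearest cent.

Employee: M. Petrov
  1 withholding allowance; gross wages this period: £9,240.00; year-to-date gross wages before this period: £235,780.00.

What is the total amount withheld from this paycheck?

£878.47

Income Tax: taxable = £9,240.00 − 1×£420.00 = £8,820.00
  £572.84 + 15.13% × (£8,820.00 − £6,800.00) = £572.84 + 15.13% × £2,020.00 = £878.47
Unemployment Insurance: YTD £235,780.00 ≥ cap £215,480.00 → £0.00
Total: £878.47 + £0.00 = £878.47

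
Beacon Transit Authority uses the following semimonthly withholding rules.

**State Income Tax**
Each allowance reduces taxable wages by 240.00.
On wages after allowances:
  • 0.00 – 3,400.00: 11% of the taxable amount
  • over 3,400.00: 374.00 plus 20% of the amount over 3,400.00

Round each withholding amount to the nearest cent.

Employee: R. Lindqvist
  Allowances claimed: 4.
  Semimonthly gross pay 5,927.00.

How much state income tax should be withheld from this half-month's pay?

687.40

State Income Tax: taxable = 5,927.00 − 4×240.00 = 4,967.00
  374.00 + 20% × (4,967.00 − 3,400.00) = 374.00 + 20% × 1,567.00 = 687.40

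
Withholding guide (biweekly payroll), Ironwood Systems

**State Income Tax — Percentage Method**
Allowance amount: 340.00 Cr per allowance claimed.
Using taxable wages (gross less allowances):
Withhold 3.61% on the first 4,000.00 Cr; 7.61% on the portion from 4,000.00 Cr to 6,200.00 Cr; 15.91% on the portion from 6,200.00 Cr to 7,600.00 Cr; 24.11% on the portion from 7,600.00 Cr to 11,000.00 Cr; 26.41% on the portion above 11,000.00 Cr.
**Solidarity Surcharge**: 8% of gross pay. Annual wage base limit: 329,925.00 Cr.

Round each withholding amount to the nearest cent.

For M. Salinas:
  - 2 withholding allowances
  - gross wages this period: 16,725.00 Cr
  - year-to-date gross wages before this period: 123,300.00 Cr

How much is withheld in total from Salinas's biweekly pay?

State Income Tax: taxable = 16,725.00 Cr − 2×340.00 Cr = 16,045.00 Cr
  1,354.30 Cr + 26.41% × (16,045.00 Cr − 11,000.00 Cr) = 1,354.30 Cr + 26.41% × 5,045.00 Cr = 2,686.68 Cr
Solidarity Surcharge: 8% × 16,725.00 Cr = 1,338.00 Cr
Total: 2,686.68 Cr + 1,338.00 Cr = 4,024.68 Cr

4,024.68 Cr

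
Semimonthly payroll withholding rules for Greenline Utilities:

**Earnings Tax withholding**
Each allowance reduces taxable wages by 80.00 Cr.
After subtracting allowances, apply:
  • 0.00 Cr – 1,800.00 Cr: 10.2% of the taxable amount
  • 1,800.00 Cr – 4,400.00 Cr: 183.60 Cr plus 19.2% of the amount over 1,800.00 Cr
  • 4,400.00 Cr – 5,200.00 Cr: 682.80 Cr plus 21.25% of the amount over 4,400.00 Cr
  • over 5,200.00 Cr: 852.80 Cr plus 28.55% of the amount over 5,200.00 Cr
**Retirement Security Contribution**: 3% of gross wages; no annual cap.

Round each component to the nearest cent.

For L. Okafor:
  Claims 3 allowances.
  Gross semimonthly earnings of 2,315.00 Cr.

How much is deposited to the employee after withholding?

Earnings Tax: taxable = 2,315.00 Cr − 3×80.00 Cr = 2,075.00 Cr
  183.60 Cr + 19.2% × (2,075.00 Cr − 1,800.00 Cr) = 183.60 Cr + 19.2% × 275.00 Cr = 236.40 Cr
Retirement Security Contribution: 3% × 2,315.00 Cr = 69.45 Cr
Total withheld: 236.40 Cr + 69.45 Cr = 305.85 Cr
Net pay: 2,315.00 Cr − 305.85 Cr = 2,009.15 Cr

2,009.15 Cr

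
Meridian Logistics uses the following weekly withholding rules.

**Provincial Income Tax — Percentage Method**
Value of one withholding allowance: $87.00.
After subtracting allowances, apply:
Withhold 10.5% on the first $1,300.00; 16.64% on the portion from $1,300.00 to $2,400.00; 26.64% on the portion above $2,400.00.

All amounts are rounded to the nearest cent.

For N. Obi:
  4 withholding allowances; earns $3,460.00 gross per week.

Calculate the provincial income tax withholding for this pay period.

Provincial Income Tax: taxable = $3,460.00 − 4×$87.00 = $3,112.00
  $319.54 + 26.64% × ($3,112.00 − $2,400.00) = $319.54 + 26.64% × $712.00 = $509.22

$509.22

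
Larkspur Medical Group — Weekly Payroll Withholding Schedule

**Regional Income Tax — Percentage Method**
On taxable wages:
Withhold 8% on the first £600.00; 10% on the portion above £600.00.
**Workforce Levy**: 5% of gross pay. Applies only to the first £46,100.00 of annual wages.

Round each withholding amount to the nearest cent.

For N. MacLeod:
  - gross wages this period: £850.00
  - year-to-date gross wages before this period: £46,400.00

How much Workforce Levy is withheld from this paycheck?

Workforce Levy: YTD £46,400.00 ≥ cap £46,100.00 → £0.00

£0.00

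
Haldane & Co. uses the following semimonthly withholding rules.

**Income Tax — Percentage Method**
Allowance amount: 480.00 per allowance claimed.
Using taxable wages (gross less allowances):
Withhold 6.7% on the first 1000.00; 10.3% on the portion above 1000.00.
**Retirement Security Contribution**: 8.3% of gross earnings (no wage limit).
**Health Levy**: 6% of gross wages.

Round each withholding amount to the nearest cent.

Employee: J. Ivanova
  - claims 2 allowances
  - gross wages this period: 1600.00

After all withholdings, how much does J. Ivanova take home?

Income Tax: taxable = 1600.00 − 2×480.00 = 640.00
  6.7% × 640.00 = 42.88
Retirement Security Contribution: 8.3% × 1600.00 = 132.80
Health Levy: 6% × 1600.00 = 96.00
Total withheld: 42.88 + 132.80 + 96.00 = 271.68
Net pay: 1600.00 − 271.68 = 1328.32

1328.32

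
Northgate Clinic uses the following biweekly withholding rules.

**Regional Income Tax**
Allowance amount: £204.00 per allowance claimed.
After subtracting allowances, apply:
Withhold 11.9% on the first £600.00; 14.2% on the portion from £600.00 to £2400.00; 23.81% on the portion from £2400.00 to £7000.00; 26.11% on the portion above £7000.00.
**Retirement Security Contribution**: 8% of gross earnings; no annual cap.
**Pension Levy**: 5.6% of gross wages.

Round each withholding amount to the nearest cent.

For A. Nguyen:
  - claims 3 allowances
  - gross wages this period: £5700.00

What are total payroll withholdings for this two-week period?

Regional Income Tax: taxable = £5700.00 − 3×£204.00 = £5088.00
  £327.00 + 23.81% × (£5088.00 − £2400.00) = £327.00 + 23.81% × £2688.00 = £967.01
Retirement Security Contribution: 8% × £5700.00 = £456.00
Pension Levy: 5.6% × £5700.00 = £319.20
Total: £967.01 + £456.00 + £319.20 = £1742.21

£1742.21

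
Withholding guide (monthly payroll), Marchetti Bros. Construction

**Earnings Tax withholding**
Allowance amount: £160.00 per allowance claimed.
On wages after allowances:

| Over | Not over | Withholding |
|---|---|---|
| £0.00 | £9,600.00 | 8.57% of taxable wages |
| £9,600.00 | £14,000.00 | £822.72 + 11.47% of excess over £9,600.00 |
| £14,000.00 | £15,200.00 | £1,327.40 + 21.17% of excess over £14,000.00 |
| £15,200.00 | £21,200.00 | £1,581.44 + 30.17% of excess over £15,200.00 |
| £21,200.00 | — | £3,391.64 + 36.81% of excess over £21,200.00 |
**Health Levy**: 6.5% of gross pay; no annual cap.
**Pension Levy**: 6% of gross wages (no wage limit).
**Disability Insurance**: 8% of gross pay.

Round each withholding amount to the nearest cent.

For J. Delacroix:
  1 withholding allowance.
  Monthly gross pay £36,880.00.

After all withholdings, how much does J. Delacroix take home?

£20,215.05

Earnings Tax: taxable = £36,880.00 − 1×£160.00 = £36,720.00
  £3,391.64 + 36.81% × (£36,720.00 − £21,200.00) = £3,391.64 + 36.81% × £15,520.00 = £9,104.55
Health Levy: 6.5% × £36,880.00 = £2,397.20
Pension Levy: 6% × £36,880.00 = £2,212.80
Disability Insurance: 8% × £36,880.00 = £2,950.40
Total withheld: £9,104.55 + £2,397.20 + £2,212.80 + £2,950.40 = £16,664.95
Net pay: £36,880.00 − £16,664.95 = £20,215.05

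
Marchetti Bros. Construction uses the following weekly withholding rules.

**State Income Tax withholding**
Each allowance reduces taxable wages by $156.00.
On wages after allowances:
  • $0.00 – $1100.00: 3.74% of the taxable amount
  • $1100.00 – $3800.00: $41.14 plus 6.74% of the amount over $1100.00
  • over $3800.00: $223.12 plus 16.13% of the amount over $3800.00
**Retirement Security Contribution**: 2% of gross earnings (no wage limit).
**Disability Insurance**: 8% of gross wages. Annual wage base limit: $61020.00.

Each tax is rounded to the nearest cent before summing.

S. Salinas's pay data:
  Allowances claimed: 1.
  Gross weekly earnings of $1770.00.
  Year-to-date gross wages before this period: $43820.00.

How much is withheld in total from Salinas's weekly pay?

$252.78

State Income Tax: taxable = $1770.00 − 1×$156.00 = $1614.00
  $41.14 + 6.74% × ($1614.00 − $1100.00) = $41.14 + 6.74% × $514.00 = $75.78
Retirement Security Contribution: 2% × $1770.00 = $35.40
Disability Insurance: 8% × $1770.00 = $141.60
Total: $75.78 + $35.40 + $141.60 = $252.78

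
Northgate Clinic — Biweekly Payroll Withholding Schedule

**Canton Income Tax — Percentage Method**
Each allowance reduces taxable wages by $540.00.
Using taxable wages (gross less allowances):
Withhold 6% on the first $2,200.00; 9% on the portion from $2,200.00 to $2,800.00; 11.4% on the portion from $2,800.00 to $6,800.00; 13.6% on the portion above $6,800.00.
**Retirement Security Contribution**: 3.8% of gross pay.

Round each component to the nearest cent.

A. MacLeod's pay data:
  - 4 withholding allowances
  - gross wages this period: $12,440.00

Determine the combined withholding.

$1,588.00

Canton Income Tax: taxable = $12,440.00 − 4×$540.00 = $10,280.00
  $642.00 + 13.6% × ($10,280.00 − $6,800.00) = $642.00 + 13.6% × $3,480.00 = $1,115.28
Retirement Security Contribution: 3.8% × $12,440.00 = $472.72
Total: $1,115.28 + $472.72 = $1,588.00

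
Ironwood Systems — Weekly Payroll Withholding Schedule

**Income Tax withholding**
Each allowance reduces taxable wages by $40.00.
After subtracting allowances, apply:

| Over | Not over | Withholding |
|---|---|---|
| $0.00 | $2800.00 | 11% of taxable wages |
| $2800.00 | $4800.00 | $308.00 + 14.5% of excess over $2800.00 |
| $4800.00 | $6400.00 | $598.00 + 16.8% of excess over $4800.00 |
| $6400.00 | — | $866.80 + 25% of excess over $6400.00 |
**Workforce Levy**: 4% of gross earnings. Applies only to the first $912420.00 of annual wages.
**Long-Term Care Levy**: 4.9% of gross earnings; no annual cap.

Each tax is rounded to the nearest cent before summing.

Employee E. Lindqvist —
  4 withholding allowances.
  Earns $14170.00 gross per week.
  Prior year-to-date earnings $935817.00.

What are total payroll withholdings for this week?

$3463.63

Income Tax: taxable = $14170.00 − 4×$40.00 = $14010.00
  $866.80 + 25% × ($14010.00 − $6400.00) = $866.80 + 25% × $7610.00 = $2769.30
Workforce Levy: YTD $935817.00 ≥ cap $912420.00 → $0.00
Long-Term Care Levy: 4.9% × $14170.00 = $694.33
Total: $2769.30 + $0.00 + $694.33 = $3463.63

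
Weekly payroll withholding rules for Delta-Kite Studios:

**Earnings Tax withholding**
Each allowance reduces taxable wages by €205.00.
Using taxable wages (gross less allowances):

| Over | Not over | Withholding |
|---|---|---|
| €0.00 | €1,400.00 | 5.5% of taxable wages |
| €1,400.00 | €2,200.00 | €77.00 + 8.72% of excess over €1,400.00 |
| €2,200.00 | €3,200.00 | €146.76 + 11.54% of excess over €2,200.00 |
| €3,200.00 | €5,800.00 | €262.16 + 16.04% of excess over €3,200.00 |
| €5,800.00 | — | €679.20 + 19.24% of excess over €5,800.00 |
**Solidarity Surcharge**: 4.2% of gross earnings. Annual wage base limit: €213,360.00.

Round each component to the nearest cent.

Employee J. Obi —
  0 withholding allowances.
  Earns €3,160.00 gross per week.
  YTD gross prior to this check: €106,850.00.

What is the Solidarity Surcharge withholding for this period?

€132.72

Solidarity Surcharge: 4.2% × €3,160.00 = €132.72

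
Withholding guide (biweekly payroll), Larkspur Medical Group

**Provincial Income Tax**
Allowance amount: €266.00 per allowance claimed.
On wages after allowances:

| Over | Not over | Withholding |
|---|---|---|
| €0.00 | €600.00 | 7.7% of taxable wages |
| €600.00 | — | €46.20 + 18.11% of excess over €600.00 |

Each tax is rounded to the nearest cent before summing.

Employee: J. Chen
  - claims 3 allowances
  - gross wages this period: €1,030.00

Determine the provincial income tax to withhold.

Provincial Income Tax: taxable = €1,030.00 − 3×€266.00 = €232.00
  7.7% × €232.00 = €17.86

€17.86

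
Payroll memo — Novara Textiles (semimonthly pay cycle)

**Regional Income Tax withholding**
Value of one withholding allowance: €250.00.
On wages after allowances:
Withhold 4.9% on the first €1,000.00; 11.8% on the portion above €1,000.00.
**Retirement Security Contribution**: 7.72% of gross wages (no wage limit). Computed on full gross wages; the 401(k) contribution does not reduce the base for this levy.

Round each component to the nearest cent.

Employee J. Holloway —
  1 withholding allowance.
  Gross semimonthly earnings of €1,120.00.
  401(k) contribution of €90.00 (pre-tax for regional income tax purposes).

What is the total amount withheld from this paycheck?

€124.68

Regional Income Tax: taxable = €1,120.00 − €90.00 − 1×€250.00 = €780.00
  4.9% × €780.00 = €38.22
Retirement Security Contribution: 7.72% × €1,120.00 = €86.46
Total: €38.22 + €86.46 = €124.68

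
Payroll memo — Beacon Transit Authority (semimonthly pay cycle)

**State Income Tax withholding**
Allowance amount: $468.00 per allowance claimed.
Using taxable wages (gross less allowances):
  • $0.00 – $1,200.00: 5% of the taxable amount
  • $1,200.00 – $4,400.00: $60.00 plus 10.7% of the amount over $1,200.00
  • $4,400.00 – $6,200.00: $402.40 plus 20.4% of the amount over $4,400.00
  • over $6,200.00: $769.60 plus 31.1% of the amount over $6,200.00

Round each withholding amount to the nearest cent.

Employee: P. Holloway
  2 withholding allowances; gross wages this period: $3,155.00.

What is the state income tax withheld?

State Income Tax: taxable = $3,155.00 − 2×$468.00 = $2,219.00
  $60.00 + 10.7% × ($2,219.00 − $1,200.00) = $60.00 + 10.7% × $1,019.00 = $169.03

$169.03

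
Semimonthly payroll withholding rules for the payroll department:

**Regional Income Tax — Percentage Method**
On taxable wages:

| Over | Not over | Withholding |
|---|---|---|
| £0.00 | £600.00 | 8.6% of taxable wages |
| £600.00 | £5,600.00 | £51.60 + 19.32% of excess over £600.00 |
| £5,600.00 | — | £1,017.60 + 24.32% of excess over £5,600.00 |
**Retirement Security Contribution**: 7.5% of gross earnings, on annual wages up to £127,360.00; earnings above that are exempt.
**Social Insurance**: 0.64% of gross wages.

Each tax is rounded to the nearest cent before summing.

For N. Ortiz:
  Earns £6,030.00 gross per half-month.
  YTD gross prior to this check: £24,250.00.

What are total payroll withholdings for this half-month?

£1,613.02

Regional Income Tax: taxable = £6,030.00
  £1,017.60 + 24.32% × (£6,030.00 − £5,600.00) = £1,017.60 + 24.32% × £430.00 = £1,122.18
Retirement Security Contribution: 7.5% × £6,030.00 = £452.25
Social Insurance: 0.64% × £6,030.00 = £38.59
Total: £1,122.18 + £452.25 + £38.59 = £1,613.02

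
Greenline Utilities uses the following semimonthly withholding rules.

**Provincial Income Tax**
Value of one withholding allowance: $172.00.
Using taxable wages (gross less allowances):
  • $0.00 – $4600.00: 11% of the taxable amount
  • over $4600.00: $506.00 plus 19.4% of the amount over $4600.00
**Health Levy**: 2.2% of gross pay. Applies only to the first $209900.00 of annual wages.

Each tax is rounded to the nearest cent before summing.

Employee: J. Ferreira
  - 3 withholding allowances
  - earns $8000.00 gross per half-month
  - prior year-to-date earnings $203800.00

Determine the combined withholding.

$1199.70

Provincial Income Tax: taxable = $8000.00 − 3×$172.00 = $7484.00
  $506.00 + 19.4% × ($7484.00 − $4600.00) = $506.00 + 19.4% × $2884.00 = $1065.50
Health Levy: cap $209900.00 − YTD $203800.00 = $6100.00 subject; 2.2% × $6100.00 = $134.20
Total: $1065.50 + $134.20 = $1199.70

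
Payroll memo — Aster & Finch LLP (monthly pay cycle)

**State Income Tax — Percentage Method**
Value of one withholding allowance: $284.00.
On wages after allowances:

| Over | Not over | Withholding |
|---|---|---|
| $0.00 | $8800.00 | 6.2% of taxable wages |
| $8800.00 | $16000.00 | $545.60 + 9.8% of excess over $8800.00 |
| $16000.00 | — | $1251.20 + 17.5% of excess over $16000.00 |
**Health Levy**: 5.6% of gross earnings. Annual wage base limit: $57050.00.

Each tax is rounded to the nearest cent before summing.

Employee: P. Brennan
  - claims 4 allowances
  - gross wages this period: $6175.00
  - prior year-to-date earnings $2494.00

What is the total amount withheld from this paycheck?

$658.22

State Income Tax: taxable = $6175.00 − 4×$284.00 = $5039.00
  6.2% × $5039.00 = $312.42
Health Levy: 5.6% × $6175.00 = $345.80
Total: $312.42 + $345.80 = $658.22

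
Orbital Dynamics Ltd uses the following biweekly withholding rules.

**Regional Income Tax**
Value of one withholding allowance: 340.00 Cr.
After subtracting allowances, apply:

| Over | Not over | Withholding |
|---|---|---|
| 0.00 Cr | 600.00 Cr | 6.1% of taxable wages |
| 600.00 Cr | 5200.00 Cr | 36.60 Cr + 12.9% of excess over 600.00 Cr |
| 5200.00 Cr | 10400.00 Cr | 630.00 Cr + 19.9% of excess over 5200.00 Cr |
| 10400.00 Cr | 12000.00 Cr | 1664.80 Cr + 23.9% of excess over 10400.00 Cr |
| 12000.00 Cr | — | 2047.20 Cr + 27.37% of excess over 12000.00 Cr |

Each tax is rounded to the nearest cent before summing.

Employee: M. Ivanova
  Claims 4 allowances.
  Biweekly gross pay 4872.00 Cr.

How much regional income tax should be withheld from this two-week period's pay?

Regional Income Tax: taxable = 4872.00 Cr − 4×340.00 Cr = 3512.00 Cr
  36.60 Cr + 12.9% × (3512.00 Cr − 600.00 Cr) = 36.60 Cr + 12.9% × 2912.00 Cr = 412.25 Cr

412.25 Cr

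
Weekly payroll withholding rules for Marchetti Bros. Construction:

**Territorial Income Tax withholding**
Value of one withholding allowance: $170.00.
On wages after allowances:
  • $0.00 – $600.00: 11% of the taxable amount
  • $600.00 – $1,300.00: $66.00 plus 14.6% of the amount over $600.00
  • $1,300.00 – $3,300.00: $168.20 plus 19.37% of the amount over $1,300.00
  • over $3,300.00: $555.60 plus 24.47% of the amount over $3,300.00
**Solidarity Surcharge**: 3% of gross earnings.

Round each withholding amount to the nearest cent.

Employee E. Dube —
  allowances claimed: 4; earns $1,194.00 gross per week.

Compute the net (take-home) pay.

Territorial Income Tax: taxable = $1,194.00 − 4×$170.00 = $514.00
  11% × $514.00 = $56.54
Solidarity Surcharge: 3% × $1,194.00 = $35.82
Total withheld: $56.54 + $35.82 = $92.36
Net pay: $1,194.00 − $92.36 = $1,101.64

$1,101.64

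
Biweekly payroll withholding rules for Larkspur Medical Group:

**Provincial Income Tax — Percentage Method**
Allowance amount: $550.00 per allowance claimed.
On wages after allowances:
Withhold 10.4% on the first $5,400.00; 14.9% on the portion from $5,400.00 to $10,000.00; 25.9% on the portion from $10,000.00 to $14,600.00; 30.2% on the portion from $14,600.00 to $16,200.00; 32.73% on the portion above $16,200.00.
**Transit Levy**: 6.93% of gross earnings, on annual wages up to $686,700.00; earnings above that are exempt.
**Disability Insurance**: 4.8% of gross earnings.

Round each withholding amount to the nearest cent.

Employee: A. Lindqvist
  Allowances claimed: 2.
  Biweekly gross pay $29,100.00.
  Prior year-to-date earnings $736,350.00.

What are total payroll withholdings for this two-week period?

$8,180.54

Provincial Income Tax: taxable = $29,100.00 − 2×$550.00 = $28,000.00
  $2,921.60 + 32.73% × ($28,000.00 − $16,200.00) = $2,921.60 + 32.73% × $11,800.00 = $6,783.74
Transit Levy: YTD $736,350.00 ≥ cap $686,700.00 → $0.00
Disability Insurance: 4.8% × $29,100.00 = $1,396.80
Total: $6,783.74 + $0.00 + $1,396.80 = $8,180.54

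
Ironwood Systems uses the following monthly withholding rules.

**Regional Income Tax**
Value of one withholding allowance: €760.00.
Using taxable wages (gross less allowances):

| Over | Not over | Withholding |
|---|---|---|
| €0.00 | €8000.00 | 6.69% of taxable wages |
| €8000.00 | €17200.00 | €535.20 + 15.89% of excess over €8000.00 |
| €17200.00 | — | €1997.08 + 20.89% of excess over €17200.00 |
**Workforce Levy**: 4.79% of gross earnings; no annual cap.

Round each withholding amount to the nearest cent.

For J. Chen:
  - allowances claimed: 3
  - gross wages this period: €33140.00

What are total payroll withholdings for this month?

€6438.06

Regional Income Tax: taxable = €33140.00 − 3×€760.00 = €30860.00
  €1997.08 + 20.89% × (€30860.00 − €17200.00) = €1997.08 + 20.89% × €13660.00 = €4850.65
Workforce Levy: 4.79% × €33140.00 = €1587.41
Total: €4850.65 + €1587.41 = €6438.06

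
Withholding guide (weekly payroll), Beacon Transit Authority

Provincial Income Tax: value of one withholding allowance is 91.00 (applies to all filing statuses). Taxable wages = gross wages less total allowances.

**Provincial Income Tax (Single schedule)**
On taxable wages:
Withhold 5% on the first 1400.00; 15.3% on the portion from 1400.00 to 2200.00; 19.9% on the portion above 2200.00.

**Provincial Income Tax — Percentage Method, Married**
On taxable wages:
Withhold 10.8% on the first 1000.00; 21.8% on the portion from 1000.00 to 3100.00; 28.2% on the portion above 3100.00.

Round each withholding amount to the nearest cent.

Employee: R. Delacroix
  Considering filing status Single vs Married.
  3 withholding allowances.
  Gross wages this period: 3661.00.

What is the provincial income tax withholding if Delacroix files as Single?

428.81

Provincial Income Tax (Single): taxable = 3661.00 − 3×91.00 = 3388.00
  192.40 + 19.9% × (3388.00 − 2200.00) = 192.40 + 19.9% × 1188.00 = 428.81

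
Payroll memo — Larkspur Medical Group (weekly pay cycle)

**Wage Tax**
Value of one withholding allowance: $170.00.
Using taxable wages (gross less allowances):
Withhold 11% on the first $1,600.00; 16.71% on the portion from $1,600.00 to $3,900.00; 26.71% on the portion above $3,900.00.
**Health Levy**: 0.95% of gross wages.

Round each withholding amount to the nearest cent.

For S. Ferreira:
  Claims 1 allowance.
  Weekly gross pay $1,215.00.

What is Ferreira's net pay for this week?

Wage Tax: taxable = $1,215.00 − 1×$170.00 = $1,045.00
  11% × $1,045.00 = $114.95
Health Levy: 0.95% × $1,215.00 = $11.54
Total withheld: $114.95 + $11.54 = $126.49
Net pay: $1,215.00 − $126.49 = $1,088.51

$1,088.51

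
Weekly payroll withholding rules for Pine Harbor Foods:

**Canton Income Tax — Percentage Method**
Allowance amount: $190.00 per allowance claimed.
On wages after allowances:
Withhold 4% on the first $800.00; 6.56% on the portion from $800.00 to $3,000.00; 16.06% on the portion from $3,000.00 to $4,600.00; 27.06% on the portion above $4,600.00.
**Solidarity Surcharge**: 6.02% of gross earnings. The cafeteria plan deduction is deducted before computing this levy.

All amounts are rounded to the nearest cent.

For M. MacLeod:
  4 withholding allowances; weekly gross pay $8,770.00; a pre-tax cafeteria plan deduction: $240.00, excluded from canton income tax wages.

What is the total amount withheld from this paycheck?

Canton Income Tax: taxable = $8,770.00 − $240.00 − 4×$190.00 = $7,770.00
  $433.28 + 27.06% × ($7,770.00 − $4,600.00) = $433.28 + 27.06% × $3,170.00 = $1,291.08
Solidarity Surcharge: 6.02% × $8,530.00 = $513.51
Total: $1,291.08 + $513.51 = $1,804.59

$1,804.59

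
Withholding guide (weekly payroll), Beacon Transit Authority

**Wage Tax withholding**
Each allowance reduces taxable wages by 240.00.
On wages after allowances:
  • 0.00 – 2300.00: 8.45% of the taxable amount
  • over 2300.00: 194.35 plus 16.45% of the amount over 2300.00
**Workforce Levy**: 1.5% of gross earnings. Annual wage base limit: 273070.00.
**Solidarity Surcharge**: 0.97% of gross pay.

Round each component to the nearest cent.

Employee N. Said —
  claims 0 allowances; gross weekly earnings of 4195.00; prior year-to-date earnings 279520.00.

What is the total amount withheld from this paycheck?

546.77

Wage Tax: taxable = 4195.00
  194.35 + 16.45% × (4195.00 − 2300.00) = 194.35 + 16.45% × 1895.00 = 506.08
Workforce Levy: YTD 279520.00 ≥ cap 273070.00 → 0.00
Solidarity Surcharge: 0.97% × 4195.00 = 40.69
Total: 506.08 + 0.00 + 40.69 = 546.77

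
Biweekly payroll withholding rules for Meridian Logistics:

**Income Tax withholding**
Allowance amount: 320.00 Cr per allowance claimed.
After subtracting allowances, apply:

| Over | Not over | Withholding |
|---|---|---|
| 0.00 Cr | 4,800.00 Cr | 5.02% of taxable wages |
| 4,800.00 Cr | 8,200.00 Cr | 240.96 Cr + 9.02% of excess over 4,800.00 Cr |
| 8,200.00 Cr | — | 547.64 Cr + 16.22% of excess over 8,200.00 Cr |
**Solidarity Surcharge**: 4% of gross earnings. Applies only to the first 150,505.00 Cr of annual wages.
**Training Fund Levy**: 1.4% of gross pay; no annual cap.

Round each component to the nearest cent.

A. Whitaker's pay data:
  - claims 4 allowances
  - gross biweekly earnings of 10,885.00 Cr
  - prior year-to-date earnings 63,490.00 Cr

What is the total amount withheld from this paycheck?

Income Tax: taxable = 10,885.00 Cr − 4×320.00 Cr = 9,605.00 Cr
  547.64 Cr + 16.22% × (9,605.00 Cr − 8,200.00 Cr) = 547.64 Cr + 16.22% × 1,405.00 Cr = 775.53 Cr
Solidarity Surcharge: 4% × 10,885.00 Cr = 435.40 Cr
Training Fund Levy: 1.4% × 10,885.00 Cr = 152.39 Cr
Total: 775.53 Cr + 435.40 Cr + 152.39 Cr = 1,363.32 Cr

1,363.32 Cr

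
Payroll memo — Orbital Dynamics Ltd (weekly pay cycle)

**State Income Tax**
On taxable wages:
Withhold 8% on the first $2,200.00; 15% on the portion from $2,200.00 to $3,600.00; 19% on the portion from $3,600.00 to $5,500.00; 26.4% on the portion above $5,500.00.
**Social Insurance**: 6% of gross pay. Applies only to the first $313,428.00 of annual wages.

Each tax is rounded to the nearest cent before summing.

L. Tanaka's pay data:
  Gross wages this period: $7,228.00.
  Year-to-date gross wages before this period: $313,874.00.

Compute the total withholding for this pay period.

$1,203.19

State Income Tax: taxable = $7,228.00
  $747.00 + 26.4% × ($7,228.00 − $5,500.00) = $747.00 + 26.4% × $1,728.00 = $1,203.19
Social Insurance: YTD $313,874.00 ≥ cap $313,428.00 → $0.00
Total: $1,203.19 + $0.00 = $1,203.19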